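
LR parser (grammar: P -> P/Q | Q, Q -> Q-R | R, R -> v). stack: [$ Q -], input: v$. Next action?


no handle; shift 'v'
Action: shift


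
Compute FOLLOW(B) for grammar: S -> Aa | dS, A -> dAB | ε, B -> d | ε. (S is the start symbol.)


$ ∈ FOLLOW(S). For each A -> αBβ: add FIRST(β)\{ε} to FOLLOW(B); if β nullable, add FOLLOW(A).
FOLLOW(B) = {a, d}


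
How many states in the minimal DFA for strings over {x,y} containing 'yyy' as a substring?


KMP-style automaton: 3 progress states + 1 absorbing accept = 4
Minimal DFA: 4 states


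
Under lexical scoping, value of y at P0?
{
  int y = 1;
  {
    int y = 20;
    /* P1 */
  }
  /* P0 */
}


y declared in the same block as P0
y = 1


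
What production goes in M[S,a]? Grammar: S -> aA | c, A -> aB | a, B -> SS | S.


For [S, a]: 'a' ∈ FIRST(aA)
Entry: S -> aA


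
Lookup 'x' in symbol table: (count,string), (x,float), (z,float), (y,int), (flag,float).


Lookup 'x' → type float


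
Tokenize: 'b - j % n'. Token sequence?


Scan left to right, longest-match per lexeme
Tokens: ID(b), OP(-), ID(j), OP(%), ID(n)


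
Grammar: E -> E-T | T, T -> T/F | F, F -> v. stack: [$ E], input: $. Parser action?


start symbol E on stack, input exhausted
Action: accept


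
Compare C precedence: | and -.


'-' is additive (level 9); '|' is bitwise OR (level 3)
Higher level binds tighter
'-' has higher precedence than '|'


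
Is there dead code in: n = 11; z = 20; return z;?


n is assigned but never read
Dead: 'n = 11'


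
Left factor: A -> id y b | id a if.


Common prefix: 'id'
Factored: A -> id A', A' -> y b | a if


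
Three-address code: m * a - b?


Break into single-operator statements:
t1 = m * a
t2 = t1 - b


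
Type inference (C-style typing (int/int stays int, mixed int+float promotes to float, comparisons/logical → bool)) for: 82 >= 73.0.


Operand types: int >= float
Rule: comparison yields bool
Result type: bool


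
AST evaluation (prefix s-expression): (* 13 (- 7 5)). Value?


Evaluate inner: (- 7 5) = 2
Evaluate root: (* 13 2) = 26
Result: 26


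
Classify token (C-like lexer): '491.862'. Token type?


Pattern: digits with a decimal point
Type: FLOAT_LITERAL


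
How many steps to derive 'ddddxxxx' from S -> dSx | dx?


Derivation: S => dSx => ddSxx => dddSxxx => ddddxxxx
Steps: 4


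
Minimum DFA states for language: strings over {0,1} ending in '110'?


Track the longest suffix of input matching a prefix of '110': 4 classes (prefixes of length 0..3)
Minimal DFA: 4 states


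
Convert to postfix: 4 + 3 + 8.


Left to right (same or higher precedence on left)
Postfix: 4 3 + 8 +


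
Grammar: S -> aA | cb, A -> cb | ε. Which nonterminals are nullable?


A nonterminal is nullable iff some alternative derives ε (directly, or every symbol in it is nullable)
Nullable: {A}


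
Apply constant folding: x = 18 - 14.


18 - 14 = 4 at compile time
Optimized: x = 4


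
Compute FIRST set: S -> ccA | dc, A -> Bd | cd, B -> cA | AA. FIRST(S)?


Per alternative of S: FIRST(ccA) = {c}; FIRST(dc) = {d}
FIRST(S) = {c, d}


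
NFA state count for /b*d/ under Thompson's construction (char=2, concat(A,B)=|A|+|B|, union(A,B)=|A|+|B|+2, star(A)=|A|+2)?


Syntax tree has 2 char leaf(s), 0 union(s), 1 star(s)
chars contribute 2×2 = 4; each union adds +2; each star adds +2
Total: 4 + 0 + 2 = 6 states


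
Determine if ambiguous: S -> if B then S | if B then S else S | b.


dangling else: 'if B then if B then b else b' parses two ways
Ambiguous


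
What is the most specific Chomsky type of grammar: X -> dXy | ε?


Single nonterminal LHS, but d^n y^n is not regular
Classification: Type 2 (Context-Free)


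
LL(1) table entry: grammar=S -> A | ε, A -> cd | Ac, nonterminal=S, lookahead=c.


For [S, c]: 'c' ∈ FIRST(A)
Entry: S -> A


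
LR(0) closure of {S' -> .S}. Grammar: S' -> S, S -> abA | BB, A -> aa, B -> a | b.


Start: S' -> .S
For each item with dot before a nonterminal B, add B -> .γ for every B-production
Closure: [S' -> .S, S -> .abA, S -> .BB, B -> .a, B -> .b]


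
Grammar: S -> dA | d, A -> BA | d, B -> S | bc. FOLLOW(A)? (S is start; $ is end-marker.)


$ ∈ FOLLOW(S). For each A -> αBβ: add FIRST(β)\{ε} to FOLLOW(B); if β nullable, add FOLLOW(A).
FOLLOW(A) = {$, b, d}


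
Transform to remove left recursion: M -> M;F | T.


Left-recursive alternatives: M;F; non-recursive: T
Introduce M': M -> TM', M' -> ;FM' | ε


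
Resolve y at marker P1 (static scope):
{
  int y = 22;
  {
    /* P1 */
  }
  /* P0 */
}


P1's block does not declare y; resolves to the enclosing declaration at depth 0
y = 22


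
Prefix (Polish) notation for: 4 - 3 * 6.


'*' binds tighter: tree is (- 4 (* 3 6))
Prefix: - 4 * 3 6


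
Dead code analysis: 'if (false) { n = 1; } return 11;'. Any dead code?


condition is constant false, so the whole block is unreachable
Dead: 'if (false) { n = 1; }'


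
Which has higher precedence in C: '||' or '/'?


'/' is multiplicative (level 10); '||' is logical OR (level 1)
Higher level binds tighter
'/' has higher precedence than '||'


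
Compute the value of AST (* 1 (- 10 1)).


Evaluate inner: (- 10 1) = 9
Evaluate root: (* 1 9) = 9
Result: 9


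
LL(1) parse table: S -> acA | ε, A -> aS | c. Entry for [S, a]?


For [S, a]: 'a' ∈ FIRST(acA)
Entry: S -> acA


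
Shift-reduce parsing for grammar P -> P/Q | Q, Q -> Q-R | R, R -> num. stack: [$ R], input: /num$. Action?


'R' (not preceded by Q-) is the handle for Q -> R
Action: reduce (Q -> R)


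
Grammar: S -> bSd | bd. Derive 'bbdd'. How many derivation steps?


Derivation: S => bSd => bbdd
Steps: 2


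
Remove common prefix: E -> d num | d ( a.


Common prefix: 'd'
Factored: E -> d E', E' -> num | ( a


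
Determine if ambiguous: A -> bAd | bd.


balanced b^n…d^n: each string has a unique parse
Unambiguous


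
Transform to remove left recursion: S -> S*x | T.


Left-recursive alternatives: S*x; non-recursive: T
Introduce S': S -> TS', S' -> *xS' | ε


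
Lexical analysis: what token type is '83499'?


Pattern: digits only
Type: INTEGER_LITERAL


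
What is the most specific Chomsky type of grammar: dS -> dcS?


LHS has context (more than one symbol) and |LHS| ≤ |RHS|
Classification: Type 1 (Context-Sensitive)


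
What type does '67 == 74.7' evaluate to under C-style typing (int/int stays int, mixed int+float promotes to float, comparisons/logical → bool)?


Operand types: int == float
Rule: comparison yields bool
Result type: bool


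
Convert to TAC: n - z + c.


Break into single-operator statements:
t1 = n - z
t2 = t1 + c


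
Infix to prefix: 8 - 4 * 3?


'*' binds tighter: tree is (- 8 (* 4 3))
Prefix: - 8 * 4 3


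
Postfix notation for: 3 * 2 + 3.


Left to right (same or higher precedence on left)
Postfix: 3 2 * 3 +


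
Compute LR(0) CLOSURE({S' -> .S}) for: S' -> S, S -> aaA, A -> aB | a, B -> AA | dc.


Start: S' -> .S
For each item with dot before a nonterminal B, add B -> .γ for every B-production
Closure: [S' -> .S, S -> .aaA]


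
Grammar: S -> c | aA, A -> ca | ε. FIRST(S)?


Per alternative of S: FIRST(c) = {c}; FIRST(aA) = {a}
FIRST(S) = {a, c}


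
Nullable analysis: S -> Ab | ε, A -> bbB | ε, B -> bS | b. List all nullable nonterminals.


A nonterminal is nullable iff some alternative derives ε (directly, or every symbol in it is nullable)
Nullable: {A, S}


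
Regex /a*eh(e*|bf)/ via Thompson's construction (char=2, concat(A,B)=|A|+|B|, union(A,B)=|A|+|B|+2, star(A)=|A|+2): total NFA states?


Syntax tree has 6 char leaf(s), 1 union(s), 2 star(s)
chars contribute 6×2 = 12; each union adds +2; each star adds +2
Total: 12 + 2 + 4 = 18 states


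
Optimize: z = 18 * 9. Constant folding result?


18 * 9 = 162 at compile time
Optimized: z = 162


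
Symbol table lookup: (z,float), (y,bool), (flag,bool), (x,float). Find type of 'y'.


Lookup 'y' → type bool


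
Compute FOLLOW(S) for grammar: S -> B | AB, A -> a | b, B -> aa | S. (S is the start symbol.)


$ ∈ FOLLOW(S). For each A -> αBβ: add FIRST(β)\{ε} to FOLLOW(B); if β nullable, add FOLLOW(A).
FOLLOW(S) = {$}


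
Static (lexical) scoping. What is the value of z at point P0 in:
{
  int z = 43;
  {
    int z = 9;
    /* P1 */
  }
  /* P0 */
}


z declared in the same block as P0
z = 43


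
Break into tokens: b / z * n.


Scan left to right, longest-match per lexeme
Tokens: ID(b), OP(/), ID(z), OP(*), ID(n)


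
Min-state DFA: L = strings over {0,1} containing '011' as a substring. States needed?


KMP-style automaton: 3 progress states + 1 absorbing accept = 4
Minimal DFA: 4 states


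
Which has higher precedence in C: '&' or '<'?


'<' is relational (level 7); '&' is bitwise AND (level 5)
Higher level binds tighter
'<' has higher precedence than '&'


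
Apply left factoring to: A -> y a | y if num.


Common prefix: 'y'
Factored: A -> y A', A' -> a | if num


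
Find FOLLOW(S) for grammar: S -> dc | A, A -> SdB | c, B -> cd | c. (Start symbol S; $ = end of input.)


$ ∈ FOLLOW(S). For each A -> αBβ: add FIRST(β)\{ε} to FOLLOW(B); if β nullable, add FOLLOW(A).
FOLLOW(S) = {$, d}


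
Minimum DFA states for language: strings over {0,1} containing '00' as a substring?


KMP-style automaton: 2 progress states + 1 absorbing accept = 3
Minimal DFA: 3 states


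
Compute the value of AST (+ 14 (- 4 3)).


Evaluate inner: (- 4 3) = 1
Evaluate root: (+ 14 1) = 15
Result: 15


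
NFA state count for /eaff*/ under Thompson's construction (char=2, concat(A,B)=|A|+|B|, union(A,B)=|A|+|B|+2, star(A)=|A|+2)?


Syntax tree has 4 char leaf(s), 0 union(s), 1 star(s)
chars contribute 4×2 = 8; each union adds +2; each star adds +2
Total: 8 + 0 + 2 = 10 states


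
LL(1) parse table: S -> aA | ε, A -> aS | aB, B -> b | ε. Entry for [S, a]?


For [S, a]: 'a' ∈ FIRST(aA)
Entry: S -> aA


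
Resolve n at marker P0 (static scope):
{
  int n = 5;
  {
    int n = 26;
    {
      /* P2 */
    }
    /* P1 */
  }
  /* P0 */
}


n declared in the same block as P0
n = 5


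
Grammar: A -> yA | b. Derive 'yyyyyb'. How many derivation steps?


Derivation: A => yA => yyA => yyyA => yyyyA => yyyyyA => yyyyyb
Steps: 6


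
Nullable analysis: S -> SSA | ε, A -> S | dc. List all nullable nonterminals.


A nonterminal is nullable iff some alternative derives ε (directly, or every symbol in it is nullable)
Nullable: {A, S}


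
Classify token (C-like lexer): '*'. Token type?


Pattern: operator symbol
Type: OPERATOR


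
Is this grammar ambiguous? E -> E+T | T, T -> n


precedence layered via separate nonterminal T: deterministic
Unambiguous


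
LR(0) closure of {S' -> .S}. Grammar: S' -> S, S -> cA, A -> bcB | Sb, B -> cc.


Start: S' -> .S
For each item with dot before a nonterminal B, add B -> .γ for every B-production
Closure: [S' -> .S, S -> .cA]


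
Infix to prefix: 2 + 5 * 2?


'*' binds tighter: tree is (+ 2 (* 5 2))
Prefix: + 2 * 5 2


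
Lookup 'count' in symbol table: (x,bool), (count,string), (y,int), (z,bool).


Lookup 'count' → type string


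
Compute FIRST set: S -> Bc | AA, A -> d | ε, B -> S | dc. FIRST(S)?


Per alternative of S: FIRST(Bc) = {c, d}; FIRST(AA) = {d, ε}
FIRST(S) = {c, d, ε}


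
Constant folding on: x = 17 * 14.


17 * 14 = 238 at compile time
Optimized: x = 238


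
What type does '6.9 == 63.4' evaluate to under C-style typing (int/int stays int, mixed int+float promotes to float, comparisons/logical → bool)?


Operand types: float == float
Rule: comparison yields bool
Result type: bool


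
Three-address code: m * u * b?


Break into single-operator statements:
t1 = m * u
t2 = t1 * b


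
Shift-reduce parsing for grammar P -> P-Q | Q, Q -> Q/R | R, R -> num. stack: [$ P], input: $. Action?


start symbol P on stack, input exhausted
Action: accept


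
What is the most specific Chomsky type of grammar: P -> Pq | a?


Left-linear: every RHS is a terminal or one nonterminal followed by a terminal
Classification: Type 3 (Regular)


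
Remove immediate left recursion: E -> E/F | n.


Left-recursive alternatives: E/F; non-recursive: n
Introduce E': E -> nE', E' -> /FE' | ε


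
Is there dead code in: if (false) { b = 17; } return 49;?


condition is constant false, so the whole block is unreachable
Dead: 'if (false) { b = 17; }'


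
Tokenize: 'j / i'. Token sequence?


Scan left to right, longest-match per lexeme
Tokens: ID(j), OP(/), ID(i)


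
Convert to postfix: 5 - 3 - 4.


Left to right (same or higher precedence on left)
Postfix: 5 3 - 4 -


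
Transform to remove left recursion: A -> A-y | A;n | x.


Left-recursive alternatives: A-y, A;n; non-recursive: x
Introduce A': A -> xA', A' -> -yA' | ;nA' | ε


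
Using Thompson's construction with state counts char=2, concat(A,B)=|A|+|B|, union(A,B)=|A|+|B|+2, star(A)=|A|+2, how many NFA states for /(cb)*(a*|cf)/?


Syntax tree has 5 char leaf(s), 1 union(s), 2 star(s)
chars contribute 5×2 = 10; each union adds +2; each star adds +2
Total: 10 + 2 + 4 = 16 states


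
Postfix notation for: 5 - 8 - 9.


Left to right (same or higher precedence on left)
Postfix: 5 8 - 9 -


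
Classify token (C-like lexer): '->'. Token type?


Pattern: operator symbol
Type: OPERATOR


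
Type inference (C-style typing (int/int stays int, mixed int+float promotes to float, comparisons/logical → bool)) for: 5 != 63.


Operand types: int != int
Rule: comparison yields bool
Result type: bool


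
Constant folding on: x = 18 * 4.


18 * 4 = 72 at compile time
Optimized: x = 72


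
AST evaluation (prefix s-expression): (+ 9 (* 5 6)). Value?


Evaluate inner: (* 5 6) = 30
Evaluate root: (+ 9 30) = 39
Result: 39


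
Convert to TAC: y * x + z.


Break into single-operator statements:
t1 = y * x
t2 = t1 + z


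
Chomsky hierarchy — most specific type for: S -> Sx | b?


Left-linear: every RHS is a terminal or one nonterminal followed by a terminal
Classification: Type 3 (Regular)


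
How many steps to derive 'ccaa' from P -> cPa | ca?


Derivation: P => cPa => ccaa
Steps: 2


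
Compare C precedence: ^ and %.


'%' is multiplicative (level 10); '^' is bitwise XOR (level 4)
Higher level binds tighter
'%' has higher precedence than '^'


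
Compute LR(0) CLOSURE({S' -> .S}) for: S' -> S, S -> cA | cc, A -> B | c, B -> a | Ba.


Start: S' -> .S
For each item with dot before a nonterminal B, add B -> .γ for every B-production
Closure: [S' -> .S, S -> .cA, S -> .cc]


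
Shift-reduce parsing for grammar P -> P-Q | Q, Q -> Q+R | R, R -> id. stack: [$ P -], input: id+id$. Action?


no handle ('P-' is not any RHS); shift 'id'
Action: shift


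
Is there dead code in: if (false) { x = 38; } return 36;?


condition is constant false, so the whole block is unreachable
Dead: 'if (false) { x = 38; }'


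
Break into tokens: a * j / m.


Scan left to right, longest-match per lexeme
Tokens: ID(a), OP(*), ID(j), OP(/), ID(m)


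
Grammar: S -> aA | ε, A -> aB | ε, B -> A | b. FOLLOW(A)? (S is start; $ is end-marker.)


$ ∈ FOLLOW(S). For each A -> αBβ: add FIRST(β)\{ε} to FOLLOW(B); if β nullable, add FOLLOW(A).
FOLLOW(A) = {$}


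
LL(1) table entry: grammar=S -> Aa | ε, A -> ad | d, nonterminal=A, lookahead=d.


For [A, d]: 'd' ∈ FIRST(d)
Entry: A -> d


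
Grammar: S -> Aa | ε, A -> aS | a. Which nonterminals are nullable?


A nonterminal is nullable iff some alternative derives ε (directly, or every symbol in it is nullable)
Nullable: {S}


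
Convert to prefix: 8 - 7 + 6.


left-to-right (same/higher precedence on left): tree is (+ (- 8 7) 6)
Prefix: + - 8 7 6


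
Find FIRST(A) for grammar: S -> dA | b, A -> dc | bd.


Per alternative of A: FIRST(dc) = {d}; FIRST(bd) = {b}
FIRST(A) = {b, d}


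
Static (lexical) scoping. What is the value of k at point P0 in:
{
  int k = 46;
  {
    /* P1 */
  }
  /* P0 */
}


k declared in the same block as P0
k = 46


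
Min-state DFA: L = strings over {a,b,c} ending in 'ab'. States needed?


Track the longest suffix of input matching a prefix of 'ab': 3 classes (prefixes of length 0..2)
Minimal DFA: 3 states


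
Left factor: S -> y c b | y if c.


Common prefix: 'y'
Factored: S -> y S', S' -> c b | if c


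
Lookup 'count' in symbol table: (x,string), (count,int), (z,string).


Lookup 'count' → type int


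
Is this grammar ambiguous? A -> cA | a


right-linear, alternatives start with distinct terminals 'c' vs 'a': unique leftmost derivation
Unambiguous


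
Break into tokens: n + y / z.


Scan left to right, longest-match per lexeme
Tokens: ID(n), OP(+), ID(y), OP(/), ID(z)


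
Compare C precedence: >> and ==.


'>>' is shift (level 8); '==' is equality (level 6)
Higher level binds tighter
'>>' has higher precedence than '=='


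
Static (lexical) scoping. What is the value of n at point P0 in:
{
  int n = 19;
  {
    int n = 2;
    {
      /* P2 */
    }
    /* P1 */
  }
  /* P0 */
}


n declared in the same block as P0
n = 19


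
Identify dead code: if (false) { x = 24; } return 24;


condition is constant false, so the whole block is unreachable
Dead: 'if (false) { x = 24; }'


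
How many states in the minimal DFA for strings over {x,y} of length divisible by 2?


Track length mod 2: states 0..1, accept at 0
Minimal DFA: 2 states


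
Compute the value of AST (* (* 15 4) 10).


Evaluate inner: (* 15 4) = 60
Evaluate root: (* 60 10) = 600
Result: 600


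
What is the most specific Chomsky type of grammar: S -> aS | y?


Right-linear: every RHS is a terminal or a terminal followed by one nonterminal
Classification: Type 3 (Regular)


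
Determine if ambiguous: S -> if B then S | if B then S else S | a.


dangling else: 'if B then if B then a else a' parses two ways
Ambiguous


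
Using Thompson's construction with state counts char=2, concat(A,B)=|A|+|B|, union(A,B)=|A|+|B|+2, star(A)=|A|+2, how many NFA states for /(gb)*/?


Syntax tree has 2 char leaf(s), 0 union(s), 1 star(s)
chars contribute 2×2 = 4; each union adds +2; each star adds +2
Total: 4 + 0 + 2 = 6 states


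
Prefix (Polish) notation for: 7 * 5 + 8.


left-to-right (same/higher precedence on left): tree is (+ (* 7 5) 8)
Prefix: + * 7 5 8


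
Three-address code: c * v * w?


Break into single-operator statements:
t1 = c * v
t2 = t1 * w


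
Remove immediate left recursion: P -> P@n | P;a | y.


Left-recursive alternatives: P@n, P;a; non-recursive: y
Introduce P': P -> yP', P' -> @nP' | ;aP' | ε


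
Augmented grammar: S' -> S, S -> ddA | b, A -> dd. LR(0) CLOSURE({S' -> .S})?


Start: S' -> .S
For each item with dot before a nonterminal B, add B -> .γ for every B-production
Closure: [S' -> .S, S -> .ddA, S -> .b]


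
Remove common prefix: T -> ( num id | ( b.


Common prefix: '('
Factored: T -> ( T', T' -> num id | b


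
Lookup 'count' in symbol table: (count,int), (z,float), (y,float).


Lookup 'count' → type int


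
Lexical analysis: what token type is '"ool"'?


Pattern: double-quoted sequence
Type: STRING_LITERAL


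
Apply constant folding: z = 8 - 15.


8 - 15 = -7 at compile time
Optimized: z = -7


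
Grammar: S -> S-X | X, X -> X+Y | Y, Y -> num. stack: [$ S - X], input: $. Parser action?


handle 'S-X' on top; lookahead ∈ FOLLOW(S) = {-, $}
Action: reduce (S -> S-X)


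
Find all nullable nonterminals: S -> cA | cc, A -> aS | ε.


A nonterminal is nullable iff some alternative derives ε (directly, or every symbol in it is nullable)
Nullable: {A}


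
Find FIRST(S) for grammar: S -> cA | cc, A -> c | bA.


Per alternative of S: FIRST(cA) = {c}; FIRST(cc) = {c}
FIRST(S) = {c}


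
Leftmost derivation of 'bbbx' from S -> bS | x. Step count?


Derivation: S => bS => bbS => bbbS => bbbx
Steps: 4


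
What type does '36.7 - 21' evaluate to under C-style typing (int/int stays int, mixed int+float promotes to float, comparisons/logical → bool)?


Operand types: float - int
Rule: mixed int/float promotes to float; int/int stays int
Result type: float


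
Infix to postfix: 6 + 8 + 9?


Left to right (same or higher precedence on left)
Postfix: 6 8 + 9 +


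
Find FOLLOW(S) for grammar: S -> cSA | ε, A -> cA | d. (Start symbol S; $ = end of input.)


$ ∈ FOLLOW(S). For each A -> αBβ: add FIRST(β)\{ε} to FOLLOW(B); if β nullable, add FOLLOW(A).
FOLLOW(S) = {$, c, d}


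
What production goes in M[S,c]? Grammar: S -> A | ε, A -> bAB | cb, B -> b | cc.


For [S, c]: 'c' ∈ FIRST(A)
Entry: S -> A


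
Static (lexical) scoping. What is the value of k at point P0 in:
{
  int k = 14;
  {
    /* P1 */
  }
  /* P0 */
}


k declared in the same block as P0
k = 14


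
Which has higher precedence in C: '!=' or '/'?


'/' is multiplicative (level 10); '!=' is equality (level 6)
Higher level binds tighter
'/' has higher precedence than '!='


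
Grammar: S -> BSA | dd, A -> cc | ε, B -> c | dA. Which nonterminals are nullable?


A nonterminal is nullable iff some alternative derives ε (directly, or every symbol in it is nullable)
Nullable: {A}


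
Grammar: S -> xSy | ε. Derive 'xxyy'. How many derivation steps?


Derivation: S => xSy => xxSyy => xxyy
Steps: 3


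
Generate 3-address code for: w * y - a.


Break into single-operator statements:
t1 = w * y
t2 = t1 - a


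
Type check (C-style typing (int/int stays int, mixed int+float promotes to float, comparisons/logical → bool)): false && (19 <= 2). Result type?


Operand types: bool && bool
Rule: logical operators take bool operands and yield bool
Result type: bool


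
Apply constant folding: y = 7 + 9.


7 + 9 = 16 at compile time
Optimized: y = 16


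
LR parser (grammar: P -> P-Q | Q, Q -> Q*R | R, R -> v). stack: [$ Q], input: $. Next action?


lookahead ∉ {*} so Q won't extend; reduce P -> Q
Action: reduce (P -> Q)


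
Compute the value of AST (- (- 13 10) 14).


Evaluate inner: (- 13 10) = 3
Evaluate root: (- 3 14) = -11
Result: -11


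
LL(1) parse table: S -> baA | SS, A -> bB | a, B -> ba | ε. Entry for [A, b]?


For [A, b]: 'b' ∈ FIRST(bB)
Entry: A -> bB


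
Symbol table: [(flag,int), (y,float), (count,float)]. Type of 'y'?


Lookup 'y' → type float


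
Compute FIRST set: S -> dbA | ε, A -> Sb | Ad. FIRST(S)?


Per alternative of S: FIRST(dbA) = {d}; FIRST(ε) = {ε}
FIRST(S) = {d, ε}


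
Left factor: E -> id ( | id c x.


Common prefix: 'id'
Factored: E -> id E', E' -> ( | c x


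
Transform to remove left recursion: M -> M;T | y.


Left-recursive alternatives: M;T; non-recursive: y
Introduce M': M -> yM', M' -> ;TM' | ε


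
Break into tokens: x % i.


Scan left to right, longest-match per lexeme
Tokens: ID(x), OP(%), ID(i)


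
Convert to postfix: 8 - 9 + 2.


Left to right (same or higher precedence on left)
Postfix: 8 9 - 2 +


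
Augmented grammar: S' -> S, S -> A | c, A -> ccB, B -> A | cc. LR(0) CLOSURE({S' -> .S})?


Start: S' -> .S
For each item with dot before a nonterminal B, add B -> .γ for every B-production
Closure: [S' -> .S, S -> .A, S -> .c, A -> .ccB]


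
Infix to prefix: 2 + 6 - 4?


left-to-right (same/higher precedence on left): tree is (- (+ 2 6) 4)
Prefix: - + 2 6 4


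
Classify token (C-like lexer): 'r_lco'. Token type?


Pattern: letter/underscore followed by alphanumerics, not a keyword
Type: IDENTIFIER


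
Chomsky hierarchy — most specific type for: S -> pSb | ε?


Single nonterminal LHS, but p^n b^n is not regular
Classification: Type 2 (Context-Free)


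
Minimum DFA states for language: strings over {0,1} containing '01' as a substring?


KMP-style automaton: 2 progress states + 1 absorbing accept = 3
Minimal DFA: 3 states


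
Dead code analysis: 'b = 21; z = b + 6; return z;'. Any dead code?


b is read by z's definition; z is returned
No dead code


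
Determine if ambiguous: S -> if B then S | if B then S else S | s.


dangling else: 'if B then if B then s else s' parses two ways
Ambiguous


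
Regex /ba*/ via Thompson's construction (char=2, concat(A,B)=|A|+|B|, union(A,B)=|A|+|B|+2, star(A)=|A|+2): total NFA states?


Syntax tree has 2 char leaf(s), 0 union(s), 1 star(s)
chars contribute 2×2 = 4; each union adds +2; each star adds +2
Total: 4 + 0 + 2 = 6 states


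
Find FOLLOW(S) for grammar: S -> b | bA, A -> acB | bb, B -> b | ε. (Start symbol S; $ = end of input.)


$ ∈ FOLLOW(S). For each A -> αBβ: add FIRST(β)\{ε} to FOLLOW(B); if β nullable, add FOLLOW(A).
FOLLOW(S) = {$}


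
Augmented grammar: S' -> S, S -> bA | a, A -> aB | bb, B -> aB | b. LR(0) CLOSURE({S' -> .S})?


Start: S' -> .S
For each item with dot before a nonterminal B, add B -> .γ for every B-production
Closure: [S' -> .S, S -> .bA, S -> .a]


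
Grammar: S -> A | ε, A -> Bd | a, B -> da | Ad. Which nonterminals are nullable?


A nonterminal is nullable iff some alternative derives ε (directly, or every symbol in it is nullable)
Nullable: {S}


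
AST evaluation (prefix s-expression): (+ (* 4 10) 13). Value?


Evaluate inner: (* 4 10) = 40
Evaluate root: (+ 40 13) = 53
Result: 53


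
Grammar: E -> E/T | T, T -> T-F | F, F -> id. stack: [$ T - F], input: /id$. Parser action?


handle 'T-F' on top
Action: reduce (T -> T-F)


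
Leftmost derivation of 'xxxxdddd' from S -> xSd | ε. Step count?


Derivation: S => xSd => xxSdd => xxxSddd => xxxxSdddd => xxxxdddd
Steps: 5


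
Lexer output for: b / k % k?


Scan left to right, longest-match per lexeme
Tokens: ID(b), OP(/), ID(k), OP(%), ID(k)


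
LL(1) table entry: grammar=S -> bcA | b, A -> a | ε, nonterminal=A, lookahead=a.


For [A, a]: 'a' ∈ FIRST(a)
Entry: A -> a


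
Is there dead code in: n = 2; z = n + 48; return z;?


n is read by z's definition; z is returned
No dead code


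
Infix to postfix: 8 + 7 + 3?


Left to right (same or higher precedence on left)
Postfix: 8 7 + 3 +


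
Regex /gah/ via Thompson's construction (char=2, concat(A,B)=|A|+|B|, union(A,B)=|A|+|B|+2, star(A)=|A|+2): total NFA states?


Syntax tree has 3 char leaf(s), 0 union(s), 0 star(s)
chars contribute 3×2 = 6; each union adds +2; each star adds +2
Total: 6 + 0 + 0 = 6 states


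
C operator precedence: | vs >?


'>' is relational (level 7); '|' is bitwise OR (level 3)
Higher level binds tighter
'>' has higher precedence than '|'


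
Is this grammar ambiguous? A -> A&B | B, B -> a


precedence layered via separate nonterminal B: deterministic
Unambiguous


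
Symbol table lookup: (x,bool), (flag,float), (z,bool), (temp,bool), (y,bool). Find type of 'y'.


Lookup 'y' → type bool


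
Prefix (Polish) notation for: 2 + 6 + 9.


left-to-right (same/higher precedence on left): tree is (+ (+ 2 6) 9)
Prefix: + + 2 6 9


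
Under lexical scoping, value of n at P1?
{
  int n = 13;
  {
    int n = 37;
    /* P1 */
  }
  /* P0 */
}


n declared in the same block as P1
n = 37


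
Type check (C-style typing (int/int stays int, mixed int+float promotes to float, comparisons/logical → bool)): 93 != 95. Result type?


Operand types: int != int
Rule: comparison yields bool
Result type: bool


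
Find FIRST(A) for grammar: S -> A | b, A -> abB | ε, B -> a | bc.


Per alternative of A: FIRST(abB) = {a}; FIRST(ε) = {ε}
FIRST(A) = {a, ε}


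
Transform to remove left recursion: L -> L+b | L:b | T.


Left-recursive alternatives: L+b, L:b; non-recursive: T
Introduce L': L -> TL', L' -> +bL' | :bL' | ε


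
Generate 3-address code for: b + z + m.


Break into single-operator statements:
t1 = b + z
t2 = t1 + m


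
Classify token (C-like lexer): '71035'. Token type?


Pattern: digits only
Type: INTEGER_LITERAL


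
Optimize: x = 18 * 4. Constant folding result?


18 * 4 = 72 at compile time
Optimized: x = 72


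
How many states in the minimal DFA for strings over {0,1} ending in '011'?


Track the longest suffix of input matching a prefix of '011': 4 classes (prefixes of length 0..3)
Minimal DFA: 4 states


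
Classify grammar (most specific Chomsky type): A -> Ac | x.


Left-linear: every RHS is a terminal or one nonterminal followed by a terminal
Classification: Type 3 (Regular)


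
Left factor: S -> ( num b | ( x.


Common prefix: '('
Factored: S -> ( S', S' -> num b | x


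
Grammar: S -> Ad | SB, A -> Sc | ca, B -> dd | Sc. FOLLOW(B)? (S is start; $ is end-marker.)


$ ∈ FOLLOW(S). For each A -> αBβ: add FIRST(β)\{ε} to FOLLOW(B); if β nullable, add FOLLOW(A).
FOLLOW(B) = {$, c, d}


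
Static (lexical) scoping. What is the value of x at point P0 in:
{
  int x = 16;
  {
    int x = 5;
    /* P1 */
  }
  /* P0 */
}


x declared in the same block as P0
x = 16


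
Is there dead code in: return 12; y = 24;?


statement follows a return and is unreachable
Dead: 'y = 24'


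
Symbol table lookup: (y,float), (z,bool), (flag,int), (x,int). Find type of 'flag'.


Lookup 'flag' → type int


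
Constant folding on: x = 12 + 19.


12 + 19 = 31 at compile time
Optimized: x = 31


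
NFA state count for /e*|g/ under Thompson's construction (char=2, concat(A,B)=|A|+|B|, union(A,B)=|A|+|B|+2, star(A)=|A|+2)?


Syntax tree has 2 char leaf(s), 1 union(s), 1 star(s)
chars contribute 2×2 = 4; each union adds +2; each star adds +2
Total: 4 + 2 + 2 = 8 states


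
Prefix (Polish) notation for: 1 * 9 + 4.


left-to-right (same/higher precedence on left): tree is (+ (* 1 9) 4)
Prefix: + * 1 9 4


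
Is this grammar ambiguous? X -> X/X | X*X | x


'x/x*x' has two parse trees (no precedence encoded between / and *)
Ambiguous


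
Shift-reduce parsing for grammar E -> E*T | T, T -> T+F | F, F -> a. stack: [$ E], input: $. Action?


start symbol E on stack, input exhausted
Action: accept


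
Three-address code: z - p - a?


Break into single-operator statements:
t1 = z - p
t2 = t1 - a


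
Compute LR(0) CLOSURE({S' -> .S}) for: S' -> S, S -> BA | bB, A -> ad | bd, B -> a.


Start: S' -> .S
For each item with dot before a nonterminal B, add B -> .γ for every B-production
Closure: [S' -> .S, S -> .BA, S -> .bB, B -> .a]


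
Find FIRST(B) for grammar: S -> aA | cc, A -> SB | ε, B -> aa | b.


Per alternative of B: FIRST(aa) = {a}; FIRST(b) = {b}
FIRST(B) = {a, b}


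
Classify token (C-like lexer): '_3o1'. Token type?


Pattern: letter/underscore followed by alphanumerics, not a keyword
Type: IDENTIFIER


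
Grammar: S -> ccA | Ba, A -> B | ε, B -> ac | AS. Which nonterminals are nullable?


A nonterminal is nullable iff some alternative derives ε (directly, or every symbol in it is nullable)
Nullable: {A}


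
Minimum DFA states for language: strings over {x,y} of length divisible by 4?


Track length mod 4: states 0..3, accept at 0
Minimal DFA: 4 states


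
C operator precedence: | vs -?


'-' is additive (level 9); '|' is bitwise OR (level 3)
Higher level binds tighter
'-' has higher precedence than '|'


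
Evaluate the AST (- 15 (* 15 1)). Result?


Evaluate inner: (* 15 1) = 15
Evaluate root: (- 15 15) = 0
Result: 0


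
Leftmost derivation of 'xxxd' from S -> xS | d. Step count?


Derivation: S => xS => xxS => xxxS => xxxd
Steps: 4


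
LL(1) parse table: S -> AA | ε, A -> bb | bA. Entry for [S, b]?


For [S, b]: 'b' ∈ FIRST(AA)
Entry: S -> AA


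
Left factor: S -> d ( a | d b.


Common prefix: 'd'
Factored: S -> d S', S' -> ( a | b


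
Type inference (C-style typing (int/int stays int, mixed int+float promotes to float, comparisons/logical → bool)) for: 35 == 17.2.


Operand types: int == float
Rule: comparison yields bool
Result type: bool


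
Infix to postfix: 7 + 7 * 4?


* has higher precedence, evaluate 7*4 first
Postfix: 7 7 4 * +


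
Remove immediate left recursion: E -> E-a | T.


Left-recursive alternatives: E-a; non-recursive: T
Introduce E': E -> TE', E' -> -aE' | ε


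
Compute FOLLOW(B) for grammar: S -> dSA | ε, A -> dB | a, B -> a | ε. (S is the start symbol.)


$ ∈ FOLLOW(S). For each A -> αBβ: add FIRST(β)\{ε} to FOLLOW(B); if β nullable, add FOLLOW(A).
FOLLOW(B) = {$, a, d}


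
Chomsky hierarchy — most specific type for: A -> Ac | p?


Left-linear: every RHS is a terminal or one nonterminal followed by a terminal
Classification: Type 3 (Regular)


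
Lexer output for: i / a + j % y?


Scan left to right, longest-match per lexeme
Tokens: ID(i), OP(/), ID(a), OP(+), ID(j), OP(%), ID(y)


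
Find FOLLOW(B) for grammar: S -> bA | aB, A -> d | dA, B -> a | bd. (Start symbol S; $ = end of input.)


$ ∈ FOLLOW(S). For each A -> αBβ: add FIRST(β)\{ε} to FOLLOW(B); if β nullable, add FOLLOW(A).
FOLLOW(B) = {$}


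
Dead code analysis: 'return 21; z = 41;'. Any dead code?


statement follows a return and is unreachable
Dead: 'z = 41'


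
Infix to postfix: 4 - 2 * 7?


* has higher precedence, evaluate 2*7 first
Postfix: 4 2 7 * -


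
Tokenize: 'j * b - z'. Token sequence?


Scan left to right, longest-match per lexeme
Tokens: ID(j), OP(*), ID(b), OP(-), ID(z)


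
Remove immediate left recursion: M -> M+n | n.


Left-recursive alternatives: M+n; non-recursive: n
Introduce M': M -> nM', M' -> +nM' | ε


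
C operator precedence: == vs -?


'-' is additive (level 9); '==' is equality (level 6)
Higher level binds tighter
'-' has higher precedence than '=='


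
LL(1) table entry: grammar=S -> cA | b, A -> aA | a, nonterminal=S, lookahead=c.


For [S, c]: 'c' ∈ FIRST(cA)
Entry: S -> cA


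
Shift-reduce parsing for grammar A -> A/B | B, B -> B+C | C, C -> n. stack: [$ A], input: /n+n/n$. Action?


shift '/' to continue A -> A/B
Action: shift


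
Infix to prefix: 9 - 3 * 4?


'*' binds tighter: tree is (- 9 (* 3 4))
Prefix: - 9 * 3 4


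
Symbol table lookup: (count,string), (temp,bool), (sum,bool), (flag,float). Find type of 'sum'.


Lookup 'sum' → type bool


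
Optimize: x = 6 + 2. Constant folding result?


6 + 2 = 8 at compile time
Optimized: x = 8


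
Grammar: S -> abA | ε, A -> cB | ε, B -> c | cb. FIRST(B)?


Per alternative of B: FIRST(c) = {c}; FIRST(cb) = {c}
FIRST(B) = {c}


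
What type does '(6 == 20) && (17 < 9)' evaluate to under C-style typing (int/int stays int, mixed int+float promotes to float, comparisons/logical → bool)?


Operand types: bool && bool
Rule: logical operators take bool operands and yield bool
Result type: bool


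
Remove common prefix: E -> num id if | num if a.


Common prefix: 'num'
Factored: E -> num E', E' -> id if | if a


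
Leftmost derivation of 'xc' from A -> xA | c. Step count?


Derivation: A => xA => xc
Steps: 2


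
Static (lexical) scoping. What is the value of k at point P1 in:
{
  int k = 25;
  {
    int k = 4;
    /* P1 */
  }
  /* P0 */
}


k declared in the same block as P1
k = 4


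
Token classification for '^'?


Pattern: operator symbol
Type: OPERATOR


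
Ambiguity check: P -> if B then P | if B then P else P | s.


dangling else: 'if B then if B then s else s' parses two ways
Ambiguous


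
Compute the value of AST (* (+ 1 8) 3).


Evaluate inner: (+ 1 8) = 9
Evaluate root: (* 9 3) = 27
Result: 27


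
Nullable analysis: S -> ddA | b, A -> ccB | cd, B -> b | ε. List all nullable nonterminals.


A nonterminal is nullable iff some alternative derives ε (directly, or every symbol in it is nullable)
Nullable: {B}


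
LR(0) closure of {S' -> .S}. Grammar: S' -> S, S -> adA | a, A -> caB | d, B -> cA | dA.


Start: S' -> .S
For each item with dot before a nonterminal B, add B -> .γ for every B-production
Closure: [S' -> .S, S -> .adA, S -> .a]


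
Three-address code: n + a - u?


Break into single-operator statements:
t1 = n + a
t2 = t1 - u


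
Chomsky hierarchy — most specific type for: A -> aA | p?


Right-linear: every RHS is a terminal or a terminal followed by one nonterminal
Classification: Type 3 (Regular)


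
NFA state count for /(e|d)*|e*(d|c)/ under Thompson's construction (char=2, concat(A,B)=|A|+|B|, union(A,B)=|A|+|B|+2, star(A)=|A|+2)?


Syntax tree has 5 char leaf(s), 3 union(s), 2 star(s)
chars contribute 5×2 = 10; each union adds +2; each star adds +2
Total: 10 + 6 + 4 = 20 states


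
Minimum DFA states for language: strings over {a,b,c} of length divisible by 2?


Track length mod 2: states 0..1, accept at 0
Minimal DFA: 2 states


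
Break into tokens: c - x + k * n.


Scan left to right, longest-match per lexeme
Tokens: ID(c), OP(-), ID(x), OP(+), ID(k), OP(*), ID(n)


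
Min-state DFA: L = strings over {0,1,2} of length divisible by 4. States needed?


Track length mod 4: states 0..3, accept at 0
Minimal DFA: 4 states


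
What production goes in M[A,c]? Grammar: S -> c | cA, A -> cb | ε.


For [A, c]: 'c' ∈ FIRST(cb)
Entry: A -> cb


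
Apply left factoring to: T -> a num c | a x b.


Common prefix: 'a'
Factored: T -> a T', T' -> num c | x b


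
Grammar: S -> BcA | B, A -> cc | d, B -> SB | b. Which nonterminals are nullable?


A nonterminal is nullable iff some alternative derives ε (directly, or every symbol in it is nullable)
Nullable: {}


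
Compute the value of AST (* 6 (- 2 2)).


Evaluate inner: (- 2 2) = 0
Evaluate root: (* 6 0) = 0
Result: 0


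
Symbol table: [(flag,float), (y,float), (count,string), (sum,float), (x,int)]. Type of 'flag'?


Lookup 'flag' → type float


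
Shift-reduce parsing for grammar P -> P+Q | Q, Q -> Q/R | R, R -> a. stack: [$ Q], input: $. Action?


lookahead ∉ {/} so Q won't extend; reduce P -> Q
Action: reduce (P -> Q)


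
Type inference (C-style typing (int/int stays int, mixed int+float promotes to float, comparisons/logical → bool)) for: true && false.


Operand types: bool && bool
Rule: logical operators take bool operands and yield bool
Result type: bool


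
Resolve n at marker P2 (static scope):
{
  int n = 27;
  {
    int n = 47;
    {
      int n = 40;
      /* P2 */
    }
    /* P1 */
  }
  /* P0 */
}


n declared in the same block as P2
n = 40


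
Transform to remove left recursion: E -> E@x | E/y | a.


Left-recursive alternatives: E@x, E/y; non-recursive: a
Introduce E': E -> aE', E' -> @xE' | /yE' | ε


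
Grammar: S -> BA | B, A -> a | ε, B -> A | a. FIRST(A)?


Per alternative of A: FIRST(a) = {a}; FIRST(ε) = {ε}
FIRST(A) = {a, ε}


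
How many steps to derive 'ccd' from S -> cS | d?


Derivation: S => cS => ccS => ccd
Steps: 3


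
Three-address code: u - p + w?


Break into single-operator statements:
t1 = u - p
t2 = t1 + w


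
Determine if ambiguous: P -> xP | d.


right-linear, alternatives start with distinct terminals 'x' vs 'd': unique leftmost derivation
Unambiguous


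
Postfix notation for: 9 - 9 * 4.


* has higher precedence, evaluate 9*4 first
Postfix: 9 9 4 * -
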